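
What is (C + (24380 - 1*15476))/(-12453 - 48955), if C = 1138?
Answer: -5021/30704 ≈ -0.16353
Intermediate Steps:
(C + (24380 - 1*15476))/(-12453 - 48955) = (1138 + (24380 - 1*15476))/(-12453 - 48955) = (1138 + (24380 - 15476))/(-61408) = (1138 + 8904)*(-1/61408) = 10042*(-1/61408) = -5021/30704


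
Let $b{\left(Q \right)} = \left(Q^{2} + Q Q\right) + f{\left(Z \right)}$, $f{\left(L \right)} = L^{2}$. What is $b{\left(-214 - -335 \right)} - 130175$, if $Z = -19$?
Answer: $-100532$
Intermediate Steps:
$b{\left(Q \right)} = 361 + 2 Q^{2}$ ($b{\left(Q \right)} = \left(Q^{2} + Q Q\right) + \left(-19\right)^{2} = \left(Q^{2} + Q^{2}\right) + 361 = 2 Q^{2} + 361 = 361 + 2 Q^{2}$)
$b{\left(-214 - -335 \right)} - 130175 = \left(361 + 2 \left(-214 - -335\right)^{2}\right) - 130175 = \left(361 + 2 \left(-214 + 335\right)^{2}\right) - 130175 = \left(361 + 2 \cdot 121^{2}\right) - 130175 = \left(361 + 2 \cdot 14641\right) - 130175 = \left(361 + 29282\right) - 130175 = 29643 - 130175 = -100532$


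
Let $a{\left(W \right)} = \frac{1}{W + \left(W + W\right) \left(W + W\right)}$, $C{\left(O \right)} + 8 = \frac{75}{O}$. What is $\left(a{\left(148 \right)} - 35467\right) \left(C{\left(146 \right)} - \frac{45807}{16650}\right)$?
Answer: $\frac{1613836262431168}{4444698075} \approx 3.6309 \cdot 10^{5}$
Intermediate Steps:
$C{\left(O \right)} = -8 + \frac{75}{O}$
$a{\left(W \right)} = \frac{1}{W + 4 W^{2}}$ ($a{\left(W \right)} = \frac{1}{W + 2 W 2 W} = \frac{1}{W + 4 W^{2}}$)
$\left(a{\left(148 \right)} - 35467\right) \left(C{\left(146 \right)} - \frac{45807}{16650}\right) = \left(\frac{1}{148 \left(1 + 4 \cdot 148\right)} - 35467\right) \left(\left(-8 + \frac{75}{146}\right) - \frac{45807}{16650}\right) = \left(\frac{1}{148 \left(1 + 592\right)} - 35467\right) \left(\left(-8 + 75 \cdot \frac{1}{146}\right) - \frac{15269}{5550}\right) = \left(\frac{1}{148 \cdot 593} - 35467\right) \left(\left(-8 + \frac{75}{146}\right) - \frac{15269}{5550}\right) = \left(\frac{1}{148} \cdot \frac{1}{593} - 35467\right) \left(- \frac{1093}{146} - \frac{15269}{5550}\right) = \left(\frac{1}{87764} - 35467\right) \left(- \frac{2073856}{202575}\right) = \left(- \frac{3112725787}{87764}\right) \left(- \frac{2073856}{202575}\right) = \frac{1613836262431168}{4444698075}$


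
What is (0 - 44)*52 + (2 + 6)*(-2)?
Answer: -2304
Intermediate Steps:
(0 - 44)*52 + (2 + 6)*(-2) = -44*52 + 8*(-2) = -2288 - 16 = -2304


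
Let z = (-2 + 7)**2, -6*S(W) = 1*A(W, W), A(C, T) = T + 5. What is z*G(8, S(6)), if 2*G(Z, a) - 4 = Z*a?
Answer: -400/3 ≈ -133.33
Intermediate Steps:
A(C, T) = 5 + T
S(W) = -5/6 - W/6 (S(W) = -(5 + W)/6 = -5/6 - W/6)
z = 25 (z = 5**2 = 25)
G(Z, a) = 2 + Z*a/2 (G(Z, a) = 2 + (Z*a)/2 = 2 + Z*a/2)
z*G(8, S(6)) = 25*(2 + (1/2)*8*(-5/6 - 1/6*6)) = 25*(2 + (1/2)*8*(-5/6 - 1)) = 25*(2 + (1/2)*8*(-11/6)) = 25*(2 - 22/3) = 25*(-16/3) = -400/3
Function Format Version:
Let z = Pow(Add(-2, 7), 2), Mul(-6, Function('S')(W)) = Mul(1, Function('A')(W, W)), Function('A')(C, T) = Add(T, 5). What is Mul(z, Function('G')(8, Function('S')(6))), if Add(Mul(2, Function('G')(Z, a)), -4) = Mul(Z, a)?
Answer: Rational(-400, 3) ≈ -133.33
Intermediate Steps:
Function('A')(C, T) = Add(5, T)
Function('S')(W) = Add(Rational(-5, 6), Mul(Rational(-1, 6), W)) (Function('S')(W) = Mul(Rational(-1, 6), Mul(1, Add(5, W))) = Mul(Rational(-1, 6), Add(5, W)) = Add(Rational(-5, 6), Mul(Rational(-1, 6), W)))
z = 25 (z = Pow(5, 2) = 25)
Function('G')(Z, a) = Add(2, Mul(Rational(1, 2), Z, a)) (Function('G')(Z, a) = Add(2, Mul(Rational(1, 2), Mul(Z, a))) = Add(2, Mul(Rational(1, 2), Z, a)))
Mul(z, Function('G')(8, Function('S')(6))) = Mul(25, Add(2, Mul(Rational(1, 2), 8, Add(Rational(-5, 6), Mul(Rational(-1, 6), 6))))) = Mul(25, Add(2, Mul(Rational(1, 2), 8, Add(Rational(-5, 6), -1)))) = Mul(25, Add(2, Mul(Rational(1, 2), 8, Rational(-11, 6)))) = Mul(25, Add(2, Rational(-22, 3))) = Mul(25, Rational(-16, 3)) = Rational(-400, 3)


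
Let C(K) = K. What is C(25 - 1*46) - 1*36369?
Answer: -36390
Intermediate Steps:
C(25 - 1*46) - 1*36369 = (25 - 1*46) - 1*36369 = (25 - 46) - 36369 = -21 - 36369 = -36390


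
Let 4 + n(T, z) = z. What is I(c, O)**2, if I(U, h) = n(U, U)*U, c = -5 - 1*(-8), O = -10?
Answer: 9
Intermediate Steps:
n(T, z) = -4 + z
c = 3 (c = -5 + 8 = 3)
I(U, h) = U*(-4 + U) (I(U, h) = (-4 + U)*U = U*(-4 + U))
I(c, O)**2 = (3*(-4 + 3))**2 = (3*(-1))**2 = (-3)**2 = 9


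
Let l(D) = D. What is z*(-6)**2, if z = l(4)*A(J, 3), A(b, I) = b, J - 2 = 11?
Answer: 1872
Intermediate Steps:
J = 13 (J = 2 + 11 = 13)
z = 52 (z = 4*13 = 52)
z*(-6)**2 = 52*(-6)**2 = 52*36 = 1872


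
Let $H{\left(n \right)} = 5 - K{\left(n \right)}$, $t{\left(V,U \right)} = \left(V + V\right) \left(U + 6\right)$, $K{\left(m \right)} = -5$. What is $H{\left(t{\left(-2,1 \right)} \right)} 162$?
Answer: $1620$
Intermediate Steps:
$t{\left(V,U \right)} = 2 V \left(6 + U\right)$
$H{\left(n \right)} = 10$ ($H{\left(n \right)} = 5 - -5 = 5 + 5 = 10$)
$H{\left(t{\left(-2,1 \right)} \right)} 162 = 10 \cdot 162 = 1620$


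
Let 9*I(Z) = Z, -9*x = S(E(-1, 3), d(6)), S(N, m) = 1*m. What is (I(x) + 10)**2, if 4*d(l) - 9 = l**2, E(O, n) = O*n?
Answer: 126025/1296 ≈ 97.241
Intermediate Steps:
d(l) = 9/4 + l**2/4
S(N, m) = m
x = -5/4 (x = -(9/4 + (1/4)*6**2)/9 = -(9/4 + (1/4)*36)/9 = -(9/4 + 9)/9 = -1/9*45/4 = -5/4 ≈ -1.2500)
I(Z) = Z/9
(I(x) + 10)**2 = ((1/9)*(-5/4) + 10)**2 = (-5/36 + 10)**2 = (355/36)**2 = 126025/1296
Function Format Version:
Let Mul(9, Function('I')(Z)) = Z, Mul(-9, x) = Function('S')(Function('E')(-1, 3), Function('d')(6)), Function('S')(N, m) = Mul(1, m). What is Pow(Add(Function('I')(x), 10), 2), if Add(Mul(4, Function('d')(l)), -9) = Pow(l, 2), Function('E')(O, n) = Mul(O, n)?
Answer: Rational(126025, 1296) ≈ 97.241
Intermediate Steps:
Function('d')(l) = Add(Rational(9, 4), Mul(Rational(1, 4), Pow(l, 2)))
Function('S')(N, m) = m
x = Rational(-5, 4) (x = Mul(Rational(-1, 9), Add(Rational(9, 4), Mul(Rational(1, 4), Pow(6, 2)))) = Mul(Rational(-1, 9), Add(Rational(9, 4), Mul(Rational(1, 4), 36))) = Mul(Rational(-1, 9), Add(Rational(9, 4), 9)) = Mul(Rational(-1, 9), Rational(45, 4)) = Rational(-5, 4) ≈ -1.2500)
Function('I')(Z) = Mul(Rational(1, 9), Z)
Pow(Add(Function('I')(x), 10), 2) = Pow(Add(Mul(Rational(1, 9), Rational(-5, 4)), 10), 2) = Pow(Add(Rational(-5, 36), 10), 2) = Pow(Rational(355, 36), 2) = Rational(126025, 1296)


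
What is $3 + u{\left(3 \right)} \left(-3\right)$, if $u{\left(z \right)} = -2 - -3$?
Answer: $0$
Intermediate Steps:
$u{\left(z \right)} = 1$ ($u{\left(z \right)} = -2 + 3 = 1$)
$3 + u{\left(3 \right)} \left(-3\right) = 3 + 1 \left(-3\right) = 3 - 3 = 0$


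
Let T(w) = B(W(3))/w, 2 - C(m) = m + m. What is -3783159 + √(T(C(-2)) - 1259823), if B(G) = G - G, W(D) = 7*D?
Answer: -3783159 + I*√1259823 ≈ -3.7832e+6 + 1122.4*I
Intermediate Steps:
C(m) = 2 - 2*m (C(m) = 2 - (m + m) = 2 - 2*m)
B(G) = 0
T(w) = 0 (T(w) = 0/w = 0)
-3783159 + √(T(C(-2)) - 1259823) = -3783159 + √(0 - 1259823) = -3783159 + √(-1259823) = -3783159 + I*√1259823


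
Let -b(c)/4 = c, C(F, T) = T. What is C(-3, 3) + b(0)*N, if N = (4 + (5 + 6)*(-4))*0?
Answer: 3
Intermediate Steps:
b(c) = -4*c
N = 0 (N = (4 + 11*(-4))*0 = (4 - 44)*0 = -40*0 = 0)
C(-3, 3) + b(0)*N = 3 - 4*0*0 = 3 + 0*0 = 3 + 0 = 3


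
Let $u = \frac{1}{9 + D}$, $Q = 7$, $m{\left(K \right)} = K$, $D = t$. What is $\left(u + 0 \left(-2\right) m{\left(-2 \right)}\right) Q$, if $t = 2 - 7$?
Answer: $\frac{7}{4} \approx 1.75$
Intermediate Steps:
$t = -5$
$D = -5$
$u = \frac{1}{4}$ ($u = \frac{1}{9 - 5} = \frac{1}{4} \approx 0.25$)
$\left(u + 0 \left(-2\right) m{\left(-2 \right)}\right) Q = \left(\frac{1}{4} + 0 \left(-2\right) \left(-2\right)\right) 7 = \left(\frac{1}{4} + 0 \left(-2\right)\right) 7 = \left(\frac{1}{4} + 0\right) 7 = \frac{1}{4} \cdot 7 = \frac{7}{4}$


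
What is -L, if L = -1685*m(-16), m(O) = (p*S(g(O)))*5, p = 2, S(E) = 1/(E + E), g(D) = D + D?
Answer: -8425/32 ≈ -263.28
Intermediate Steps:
g(D) = 2*D
S(E) = 1/(2*E)
m(O) = 5/(2*O) (m(O) = (2*(1/(2*((2*O)))))*5 = (2*((1/(2*O))/2))*5 = (2*(1/(4*O)))*5 = (1/(2*O))*5 = 5/(2*O))
L = 8425/32 (L = -8425/(2*(-16)) = -8425*(-1)/(2*16) = -1685*(-5/32) = 8425/32 ≈ 263.28)
-L = -1*8425/32 = -8425/32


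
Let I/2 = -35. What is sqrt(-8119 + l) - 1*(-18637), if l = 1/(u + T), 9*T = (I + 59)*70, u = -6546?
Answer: 18637 + I*sqrt(7230334697005)/29842 ≈ 18637.0 + 90.105*I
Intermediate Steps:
I = -70 (I = 2*(-35) = -70)
T = -770/9 (T = ((-70 + 59)*70)/9 = (-11*70)/9 = (1/9)*(-770) = -770/9 ≈ -85.556)
l = -9/59684 (l = 1/(-6546 - 770/9) = 1/(-59684/9) = -9/59684 ≈ -0.00015079)
sqrt(-8119 + l) - 1*(-18637) = sqrt(-8119 - 9/59684) - 1*(-18637) = sqrt(-484574405/59684) + 18637 = I*sqrt(7230334697005)/29842 + 18637 = 18637 + I*sqrt(7230334697005)/29842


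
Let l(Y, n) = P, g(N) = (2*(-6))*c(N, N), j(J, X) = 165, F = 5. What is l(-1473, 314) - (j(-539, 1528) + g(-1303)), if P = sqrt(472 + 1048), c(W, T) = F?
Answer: -105 + 4*sqrt(95) ≈ -66.013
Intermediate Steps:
c(W, T) = 5
g(N) = -60 (g(N) = (2*(-6))*5 = -12*5 = -60)
P = 4*sqrt(95) (P = sqrt(1520) = 4*sqrt(95) ≈ 38.987)
l(Y, n) = 4*sqrt(95)
l(-1473, 314) - (j(-539, 1528) + g(-1303)) = 4*sqrt(95) - (165 - 60) = 4*sqrt(95) - 1*105 = 4*sqrt(95) - 105 = -105 + 4*sqrt(95)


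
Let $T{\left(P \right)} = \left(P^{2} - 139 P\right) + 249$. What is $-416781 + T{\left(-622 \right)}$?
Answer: $56810$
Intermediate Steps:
$T{\left(P \right)} = 249 + P^{2} - 139 P$
$-416781 + T{\left(-622 \right)} = -416781 + \left(249 + \left(-622\right)^{2} - -86458\right) = -416781 + \left(249 + 386884 + 86458\right) = -416781 + 473591 = 56810$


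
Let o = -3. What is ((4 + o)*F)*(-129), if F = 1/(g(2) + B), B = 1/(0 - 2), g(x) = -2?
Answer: 258/5 ≈ 51.600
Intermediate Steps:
B = -½ (B = 1/(-2) = -½ ≈ -0.50000)
F = -⅖ (F = 1/(-2 - ½) = 1/(-5/2) = -⅖ ≈ -0.40000)
((4 + o)*F)*(-129) = ((4 - 3)*(-⅖))*(-129) = (1*(-⅖))*(-129) = -⅖*(-129) = 258/5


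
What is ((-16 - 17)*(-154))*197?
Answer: 1001154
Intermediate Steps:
((-16 - 17)*(-154))*197 = -33*(-154)*197 = 5082*197 = 1001154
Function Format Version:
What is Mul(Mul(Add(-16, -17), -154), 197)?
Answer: 1001154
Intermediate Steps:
Mul(Mul(Add(-16, -17), -154), 197) = Mul(Mul(-33, -154), 197) = Mul(5082, 197) = 1001154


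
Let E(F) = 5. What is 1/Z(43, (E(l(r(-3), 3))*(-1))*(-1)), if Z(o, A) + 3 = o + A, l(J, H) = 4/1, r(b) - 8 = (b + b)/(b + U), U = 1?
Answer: 1/45 ≈ 0.022222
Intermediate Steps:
r(b) = 8 + 2*b/(1 + b) (r(b) = 8 + (b + b)/(b + 1) = 8 + (2*b)/(1 + b) = 8 + 2*b/(1 + b))
l(J, H) = 4 (l(J, H) = 4*1 = 4)
Z(o, A) = -3 + A + o (Z(o, A) = -3 + (o + A) = -3 + (A + o) = -3 + A + o)
1/Z(43, (E(l(r(-3), 3))*(-1))*(-1)) = 1/(-3 + (5*(-1))*(-1) + 43) = 1/(-3 - 5*(-1) + 43) = 1/(-3 + 5 + 43) = 1/45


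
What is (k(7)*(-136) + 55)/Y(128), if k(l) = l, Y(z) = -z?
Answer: 897/128 ≈ 7.0078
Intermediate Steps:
(k(7)*(-136) + 55)/Y(128) = (7*(-136) + 55)/((-1*128)) = (-952 + 55)/(-128) = -897*(-1/128) = 897/128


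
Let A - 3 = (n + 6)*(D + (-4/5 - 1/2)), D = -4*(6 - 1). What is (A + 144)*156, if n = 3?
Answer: -34866/5 ≈ -6973.2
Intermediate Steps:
D = -20 (D = -4*5 = -20)
A = -1887/10 (A = 3 + (3 + 6)*(-20 + (-4/5 - 1/2)) = 3 + 9*(-20 + (-4*⅕ - 1*½)) = 3 + 9*(-20 + (-⅘ - ½)) = 3 + 9*(-20 - 13/10) = 3 + 9*(-213/10) = 3 - 1917/10 = -1887/10 ≈ -188.70)
(A + 144)*156 = (-1887/10 + 144)*156 = -447/10*156 = -34866/5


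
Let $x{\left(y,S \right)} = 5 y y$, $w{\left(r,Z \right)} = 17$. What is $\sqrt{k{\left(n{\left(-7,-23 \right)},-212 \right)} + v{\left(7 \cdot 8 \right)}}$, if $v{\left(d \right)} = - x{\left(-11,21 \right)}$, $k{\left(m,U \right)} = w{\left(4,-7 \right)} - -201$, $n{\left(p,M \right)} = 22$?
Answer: $3 i \sqrt{43} \approx 19.672 i$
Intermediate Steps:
$x{\left(y,S \right)} = 5 y^{2}$
$k{\left(m,U \right)} = 218$ ($k{\left(m,U \right)} = 17 - -201 = 17 + 201 = 218$)
$v{\left(d \right)} = -605$ ($v{\left(d \right)} = - 5 \left(-11\right)^{2} = - 5 \cdot 121 = \left(-1\right) 605 = -605$)
$\sqrt{k{\left(n{\left(-7,-23 \right)},-212 \right)} + v{\left(7 \cdot 8 \right)}} = \sqrt{218 - 605} = \sqrt{-387} = 3 i \sqrt{43}$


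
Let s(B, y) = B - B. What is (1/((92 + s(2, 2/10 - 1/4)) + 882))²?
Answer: 1/948676 ≈ 1.0541e-6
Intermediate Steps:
s(B, y) = 0
(1/((92 + s(2, 2/10 - 1/4)) + 882))² = (1/((92 + 0) + 882))² = (1/(92 + 882))² = (1/974)² = 1/948676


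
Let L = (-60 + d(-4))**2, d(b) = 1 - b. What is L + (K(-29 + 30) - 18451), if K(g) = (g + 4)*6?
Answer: -15396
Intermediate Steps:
K(g) = 24 + 6*g (K(g) = (4 + g)*6 = 24 + 6*g)
L = 3025 (L = (-60 + (1 - 1*(-4)))**2 = (-60 + (1 + 4))**2 = (-60 + 5)**2 = (-55)**2 = 3025)
L + (K(-29 + 30) - 18451) = 3025 + ((24 + 6*(-29 + 30)) - 18451) = 3025 + ((24 + 6*1) - 18451) = 3025 + ((24 + 6) - 18451) = 3025 + (30 - 18451) = 3025 - 18421 = -15396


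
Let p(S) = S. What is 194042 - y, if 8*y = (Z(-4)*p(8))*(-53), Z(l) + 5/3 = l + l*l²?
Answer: 571049/3 ≈ 1.9035e+5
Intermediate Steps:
Z(l) = -5/3 + l + l³ (Z(l) = -5/3 + (l + l*l²) = -5/3 + (l + l³) = -5/3 + l + l³)
y = 11077/3 (y = (((-5/3 - 4 + (-4)³)*8)*(-53))/8 = (((-5/3 - 4 - 64)*8)*(-53))/8 = (-209/3*8*(-53))/8 = (-1672/3*(-53))/8 = (⅛)*(88616/3) = 11077/3 ≈ 3692.3)
194042 - y = 194042 - 1*11077/3 = 194042 - 11077/3 = 571049/3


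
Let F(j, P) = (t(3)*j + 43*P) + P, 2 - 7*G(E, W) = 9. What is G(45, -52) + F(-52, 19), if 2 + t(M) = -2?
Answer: 1043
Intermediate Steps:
G(E, W) = -1 (G(E, W) = 2/7 - ⅐*9 = 2/7 - 9/7 = -1)
t(M) = -4 (t(M) = -2 - 2 = -4)
F(j, P) = -4*j + 44*P (F(j, P) = (-4*j + 43*P) + P = -4*j + 44*P)
G(45, -52) + F(-52, 19) = -1 + (-4*(-52) + 44*19) = -1 + (208 + 836) = -1 + 1044 = 1043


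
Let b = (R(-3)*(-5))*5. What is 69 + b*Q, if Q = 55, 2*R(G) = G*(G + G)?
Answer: -12306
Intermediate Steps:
R(G) = G² (R(G) = (G*(G + G))/2 = (G*(2*G))/2 = (2*G²)/2 = G²)
b = -225 (b = ((-3)²*(-5))*5 = (9*(-5))*5 = -45*5 = -225)
69 + b*Q = 69 - 225*55 = 69 - 12375 = -12306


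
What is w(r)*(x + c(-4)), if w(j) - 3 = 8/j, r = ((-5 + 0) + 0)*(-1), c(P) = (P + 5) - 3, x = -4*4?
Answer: -414/5 ≈ -82.800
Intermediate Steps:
x = -16
c(P) = 2 + P (c(P) = (5 + P) - 3 = 2 + P)
r = 5 (r = (-5 + 0)*(-1) = -5*(-1) = 5)
w(j) = 3 + 8/j
w(r)*(x + c(-4)) = (3 + 8/5)*(-16 + (2 - 4)) = (3 + 8*(⅕))*(-16 - 2) = (3 + 8/5)*(-18) = (23/5)*(-18) = -414/5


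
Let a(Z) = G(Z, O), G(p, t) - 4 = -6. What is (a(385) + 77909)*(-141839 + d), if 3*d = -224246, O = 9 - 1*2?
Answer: -16873695347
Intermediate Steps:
O = 7 (O = 9 - 2 = 7)
d = -224246/3 (d = (1/3)*(-224246) = -224246/3 ≈ -74749.)
G(p, t) = -2 (G(p, t) = 4 - 6 = -2)
a(Z) = -2
(a(385) + 77909)*(-141839 + d) = (-2 + 77909)*(-141839 - 224246/3) = 77907*(-649763/3) = -16873695347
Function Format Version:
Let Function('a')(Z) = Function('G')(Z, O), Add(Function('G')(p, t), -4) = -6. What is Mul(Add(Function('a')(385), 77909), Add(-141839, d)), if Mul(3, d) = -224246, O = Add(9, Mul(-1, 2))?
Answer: -16873695347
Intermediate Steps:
O = 7 (O = Add(9, -2) = 7)
d = Rational(-224246, 3) (d = Mul(Rational(1, 3), -224246) = Rational(-224246, 3) ≈ -74749.)
Function('G')(p, t) = -2 (Function('G')(p, t) = Add(4, -6) = -2)
Function('a')(Z) = -2
Mul(Add(Function('a')(385), 77909), Add(-141839, d)) = Mul(Add(-2, 77909), Add(-141839, Rational(-224246, 3))) = Mul(77907, Rational(-649763, 3)) = -16873695347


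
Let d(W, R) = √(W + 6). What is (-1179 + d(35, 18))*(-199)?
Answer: 234621 - 199*√41 ≈ 2.3335e+5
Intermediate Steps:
d(W, R) = √(6 + W)
(-1179 + d(35, 18))*(-199) = (-1179 + √(6 + 35))*(-199) = (-1179 + √41)*(-199) = 234621 - 199*√41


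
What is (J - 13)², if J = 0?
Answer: 169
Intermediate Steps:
(J - 13)² = (0 - 13)² = (-13)² = 169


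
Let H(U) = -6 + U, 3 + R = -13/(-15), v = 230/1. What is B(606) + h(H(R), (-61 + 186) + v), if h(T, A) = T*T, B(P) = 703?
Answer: 173059/225 ≈ 769.15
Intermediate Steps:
v = 230 (v = 230*1 = 230)
R = -32/15 (R = -3 - 13/(-15) = -3 - 13*(-1/15) = -3 + 13/15 = -32/15 ≈ -2.1333)
h(T, A) = T²
B(606) + h(H(R), (-61 + 186) + v) = 703 + (-6 - 32/15)² = 703 + (-122/15)² = 703 + 14884/225 = 173059/225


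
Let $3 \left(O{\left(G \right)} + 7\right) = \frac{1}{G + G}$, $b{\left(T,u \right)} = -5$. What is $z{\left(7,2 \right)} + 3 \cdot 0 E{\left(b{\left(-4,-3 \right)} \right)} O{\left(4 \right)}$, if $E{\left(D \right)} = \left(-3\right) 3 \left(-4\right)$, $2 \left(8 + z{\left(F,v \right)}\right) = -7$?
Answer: $- \frac{23}{2} \approx -11.5$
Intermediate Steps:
$O{\left(G \right)} = -7 + \frac{1}{6 G}$ ($O{\left(G \right)} = -7 + \frac{1}{3 \left(G + G\right)} = -7 + \frac{1}{3 \cdot 2 G} = -7 + \frac{\frac{1}{2} \frac{1}{G}}{3} = -7 + \frac{1}{6 G}$)
$z{\left(F,v \right)} = - \frac{23}{2}$ ($z{\left(F,v \right)} = -8 + \frac{1}{2} \left(-7\right) = -8 - \frac{7}{2} = - \frac{23}{2}$)
$E{\left(D \right)} = 36$ ($E{\left(D \right)} = \left(-9\right) \left(-4\right) = 36$)
$z{\left(7,2 \right)} + 3 \cdot 0 E{\left(b{\left(-4,-3 \right)} \right)} O{\left(4 \right)} = - \frac{23}{2} + 3 \cdot 0 \cdot 36 \left(-7 + \frac{1}{6 \cdot 4}\right) = - \frac{23}{2} + 0 \cdot 36 \left(-7 + \frac{1}{6} \cdot \frac{1}{4}\right) = - \frac{23}{2} + 0 \left(-7 + \frac{1}{24}\right) = - \frac{23}{2} + 0 \left(- \frac{167}{24}\right) = - \frac{23}{2} + 0 = - \frac{23}{2}$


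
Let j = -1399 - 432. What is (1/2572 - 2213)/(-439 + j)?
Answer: 1138367/1167688 ≈ 0.97489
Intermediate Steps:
j = -1831
(1/2572 - 2213)/(-439 + j) = (1/2572 - 2213)/(-439 - 1831) = (1/2572 - 2213)/(-2270) = -5691835/2572*(-1/2270) = 1138367/1167688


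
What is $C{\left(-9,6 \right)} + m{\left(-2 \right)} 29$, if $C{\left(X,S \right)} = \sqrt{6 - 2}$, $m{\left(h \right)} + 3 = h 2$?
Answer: $-201$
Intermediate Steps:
$m{\left(h \right)} = -3 + 2 h$ ($m{\left(h \right)} = -3 + h 2 = -3 + 2 h$)
$C{\left(X,S \right)} = 2$ ($C{\left(X,S \right)} = \sqrt{4} = 2$)
$C{\left(-9,6 \right)} + m{\left(-2 \right)} 29 = 2 + \left(-3 + 2 \left(-2\right)\right) 29 = 2 + \left(-3 - 4\right) 29 = 2 - 203 = -201$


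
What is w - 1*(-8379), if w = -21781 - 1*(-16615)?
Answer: 3213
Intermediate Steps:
w = -5166 (w = -21781 + 16615 = -5166)
w - 1*(-8379) = -5166 - 1*(-8379) = -5166 + 8379 = 3213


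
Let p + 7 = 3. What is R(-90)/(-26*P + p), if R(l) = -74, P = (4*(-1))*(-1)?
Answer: 37/54 ≈ 0.68519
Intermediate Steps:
P = 4 (P = -4*(-1) = 4)
p = -4 (p = -7 + 3 = -4)
R(-90)/(-26*P + p) = -74/(-26*4 - 4) = -74/(-104 - 4) = -74/(-108) = -74*(-1/108) = 37/54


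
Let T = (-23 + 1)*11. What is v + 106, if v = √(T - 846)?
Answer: 106 + 8*I*√17 ≈ 106.0 + 32.985*I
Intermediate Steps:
T = -242 (T = -22*11 = -242)
v = 8*I*√17 (v = √(-242 - 846) = √(-1088) = 8*I*√17 ≈ 32.985*I)
v + 106 = 8*I*√17 + 106 = 106 + 8*I*√17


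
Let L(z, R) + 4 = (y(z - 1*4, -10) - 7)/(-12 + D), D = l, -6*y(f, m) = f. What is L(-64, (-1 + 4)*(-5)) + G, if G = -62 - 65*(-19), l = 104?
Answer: 322657/276 ≈ 1169.0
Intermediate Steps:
y(f, m) = -f/6
D = 104
L(z, R) = -1123/276 - z/552 (L(z, R) = -4 + (-(z - 1*4)/6 - 7)/(-12 + 104) = -4 + (-(z - 4)/6 - 7)/92 = -4 + (-(-4 + z)/6 - 7)*(1/92) = -4 + ((⅔ - z/6) - 7)*(1/92) = -4 + (-19/3 - z/6)*(1/92) = -4 + (-19/276 - z/552) = -1123/276 - z/552)
G = 1173 (G = -62 + 1235 = 1173)
L(-64, (-1 + 4)*(-5)) + G = (-1123/276 - 1/552*(-64)) + 1173 = (-1123/276 + 8/69) + 1173 = -1091/276 + 1173 = 322657/276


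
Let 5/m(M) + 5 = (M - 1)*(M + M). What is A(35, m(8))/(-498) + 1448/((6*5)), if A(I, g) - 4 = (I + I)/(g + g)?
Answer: 116419/2490 ≈ 46.755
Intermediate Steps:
m(M) = 5/(-5 + 2*M*(-1 + M)) (m(M) = 5/(-5 + (M - 1)*(M + M)) = 5/(-5 + (-1 + M)*(2*M)) = 5/(-5 + 2*M*(-1 + M)))
A(I, g) = 4 + I/g (A(I, g) = 4 + (I + I)/(g + g) = 4 + (2*I)/((2*g)) = 4 + (2*I)*(1/(2*g)) = 4 + I/g)
A(35, m(8))/(-498) + 1448/((6*5)) = (4 + 35/((5/(-5 - 2*8 + 2*8²))))/(-498) + 1448/((6*5)) = (4 + 35/((5/(-5 - 16 + 2*64))))*(-1/498) + 1448/30 = (4 + 35/((5/(-5 - 16 + 128))))*(-1/498) + 1448*(1/30) = (4 + 35/((5/107)))*(-1/498) + 724/15 = (4 + 35/((5*(1/107))))*(-1/498) + 724/15 = (4 + 35/(5/107))*(-1/498) + 724/15 = (4 + 35*(107/5))*(-1/498) + 724/15 = (4 + 749)*(-1/498) + 724/15 = 753*(-1/498) + 724/15 = -251/166 + 724/15 = 116419/2490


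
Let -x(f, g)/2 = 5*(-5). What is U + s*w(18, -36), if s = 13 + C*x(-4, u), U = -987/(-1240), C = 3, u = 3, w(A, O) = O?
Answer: -7275333/1240 ≈ -5867.2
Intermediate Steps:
x(f, g) = 50 (x(f, g) = -10*(-5) = -2*(-25) = 50)
U = 987/1240 (U = -987*(-1/1240) = 987/1240 ≈ 0.79597)
s = 163 (s = 13 + 3*50 = 13 + 150 = 163)
U + s*w(18, -36) = 987/1240 + 163*(-36) = 987/1240 - 5868 = -7275333/1240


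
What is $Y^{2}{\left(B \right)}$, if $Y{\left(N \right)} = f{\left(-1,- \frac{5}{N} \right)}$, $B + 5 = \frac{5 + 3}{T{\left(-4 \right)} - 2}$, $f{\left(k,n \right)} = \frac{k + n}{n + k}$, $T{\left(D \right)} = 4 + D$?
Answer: $1$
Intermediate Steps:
$f{\left(k,n \right)} = 1$ ($f{\left(k,n \right)} = \frac{k + n}{k + n} = 1$)
$B = -9$ ($B = -5 + \frac{5 + 3}{\left(4 - 4\right) - 2} = -5 + \frac{8}{0 - 2} = -5 + \frac{8}{-2} = -5 + 8 \left(- \frac{1}{2}\right) = -5 - 4 = -9$)
$Y{\left(N \right)} = 1$
$Y^{2}{\left(B \right)} = 1^{2} = 1$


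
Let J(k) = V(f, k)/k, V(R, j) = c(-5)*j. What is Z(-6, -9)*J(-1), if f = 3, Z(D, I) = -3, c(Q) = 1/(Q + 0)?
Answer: ⅗ ≈ 0.60000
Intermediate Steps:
c(Q) = 1/Q
V(R, j) = -j/5 (V(R, j) = j/(-5) = -j/5)
J(k) = -⅕ (J(k) = (-k/5)/k = -⅕)
Z(-6, -9)*J(-1) = -3*(-⅕) = ⅗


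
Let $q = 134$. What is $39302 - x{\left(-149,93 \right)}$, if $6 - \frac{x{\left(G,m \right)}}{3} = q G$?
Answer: $-20614$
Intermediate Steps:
$x{\left(G,m \right)} = 18 - 402 G$ ($x{\left(G,m \right)} = 18 - 3 \cdot 134 G = 18 - 402 G$)
$39302 - x{\left(-149,93 \right)} = 39302 - \left(18 - -59898\right) = 39302 - \left(18 + 59898\right) = 39302 - 59916 = -20614$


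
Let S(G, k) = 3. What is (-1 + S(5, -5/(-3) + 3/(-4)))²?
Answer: 4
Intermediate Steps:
(-1 + S(5, -5/(-3) + 3/(-4)))² = (-1 + 3)² = 2² = 4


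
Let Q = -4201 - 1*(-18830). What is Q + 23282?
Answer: 37911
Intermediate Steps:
Q = 14629 (Q = -4201 + 18830 = 14629)
Q + 23282 = 14629 + 23282 = 37911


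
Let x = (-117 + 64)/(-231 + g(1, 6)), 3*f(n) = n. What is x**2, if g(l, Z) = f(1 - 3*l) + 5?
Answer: 25281/462400 ≈ 0.054673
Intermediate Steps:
f(n) = n/3
g(l, Z) = 16/3 - l (g(l, Z) = (1 - 3*l)/3 + 5 = (1/3 - l) + 5 = 16/3 - l)
x = 159/680 (x = (-117 + 64)/(-231 + (16/3 - 1*1)) = -53/(-231 + (16/3 - 1)) = -53/(-231 + 13/3) = -53/(-680/3) = -53*(-3/680) = 159/680 ≈ 0.23382)
x**2 = (159/680)**2 = 25281/462400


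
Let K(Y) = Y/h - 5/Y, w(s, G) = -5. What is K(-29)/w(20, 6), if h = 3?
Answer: 826/435 ≈ 1.8989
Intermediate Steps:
K(Y) = -5/Y + Y/3 (K(Y) = Y/3 - 5/Y = -5/Y + Y/3)
K(-29)/w(20, 6) = (-5/(-29) + (⅓)*(-29))/(-5) = (-5*(-1/29) - 29/3)*(-⅕) = (5/29 - 29/3)*(-⅕) = -826/87*(-⅕) = 826/435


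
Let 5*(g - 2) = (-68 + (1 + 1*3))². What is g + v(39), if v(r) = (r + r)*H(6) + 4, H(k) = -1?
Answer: 3736/5 ≈ 747.20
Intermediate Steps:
v(r) = 4 - 2*r (v(r) = (r + r)*(-1) + 4 = (2*r)*(-1) + 4 = -2*r + 4 = 4 - 2*r)
g = 4106/5 (g = 2 + (-68 + (1 + 1*3))²/5 = 2 + (-68 + (1 + 3))²/5 = 2 + (-68 + 4)²/5 = 2 + (⅕)*(-64)² = 2 + (⅕)*4096 = 2 + 4096/5 = 4106/5 ≈ 821.20)
g + v(39) = 4106/5 + (4 - 2*39) = 4106/5 + (4 - 78) = 4106/5 - 74 = 3736/5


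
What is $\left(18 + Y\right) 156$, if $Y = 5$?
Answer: $3588$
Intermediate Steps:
$\left(18 + Y\right) 156 = \left(18 + 5\right) 156 = 23 \cdot 156 = 3588$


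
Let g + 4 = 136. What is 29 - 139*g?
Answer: -18319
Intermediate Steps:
g = 132 (g = -4 + 136 = 132)
29 - 139*g = 29 - 139*132 = 29 - 18348 = -18319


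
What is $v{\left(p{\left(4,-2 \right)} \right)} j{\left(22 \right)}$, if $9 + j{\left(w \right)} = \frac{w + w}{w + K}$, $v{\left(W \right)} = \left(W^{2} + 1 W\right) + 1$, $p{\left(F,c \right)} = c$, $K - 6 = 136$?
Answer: $- \frac{1074}{41} \approx -26.195$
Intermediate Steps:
$K = 142$ ($K = 6 + 136 = 142$)
$v{\left(W \right)} = 1 + W + W^{2}$ ($v{\left(W \right)} = \left(W^{2} + W\right) + 1 = \left(W + W^{2}\right) + 1 = 1 + W + W^{2}$)
$j{\left(w \right)} = -9 + \frac{2 w}{142 + w}$ ($j{\left(w \right)} = -9 + \frac{w + w}{w + 142} = -9 + \frac{2 w}{142 + w}$)
$v{\left(p{\left(4,-2 \right)} \right)} j{\left(22 \right)} = \left(1 - 2 + \left(-2\right)^{2}\right) \frac{-1278 - 154}{142 + 22} = \left(1 - 2 + 4\right) \frac{-1278 - 154}{164} = 3 \cdot \frac{1}{164} \left(-1432\right) = 3 \left(- \frac{358}{41}\right) = - \frac{1074}{41}$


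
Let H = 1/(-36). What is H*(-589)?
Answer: 589/36 ≈ 16.361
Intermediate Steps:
H = -1/36 ≈ -0.027778
H*(-589) = -1/36*(-589) = 589/36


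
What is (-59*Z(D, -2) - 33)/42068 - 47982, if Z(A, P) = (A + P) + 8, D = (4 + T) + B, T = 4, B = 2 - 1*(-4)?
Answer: -2018507989/42068 ≈ -47982.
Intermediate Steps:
B = 6 (B = 2 + 4 = 6)
D = 14 (D = (4 + 4) + 6 = 8 + 6 = 14)
Z(A, P) = 8 + A + P
(-59*Z(D, -2) - 33)/42068 - 47982 = (-59*(8 + 14 - 2) - 33)/42068 - 47982 = (-59*20 - 33)*(1/42068) - 47982 = (-1180 - 33)*(1/42068) - 47982 = -1213*1/42068 - 47982 = -1213/42068 - 47982 = -2018507989/42068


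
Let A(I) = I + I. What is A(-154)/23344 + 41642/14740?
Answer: 60471933/21505660 ≈ 2.8119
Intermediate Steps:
A(I) = 2*I
A(-154)/23344 + 41642/14740 = (2*(-154))/23344 + 41642/14740 = -308*1/23344 + 41642*(1/14740) = -77/5836 + 20821/7370 = 60471933/21505660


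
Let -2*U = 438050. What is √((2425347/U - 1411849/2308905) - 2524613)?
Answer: I*√12753556030407298966318697/2247590745 ≈ 1588.9*I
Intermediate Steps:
U = -219025 (U = -½*438050 = -219025)
√((2425347/U - 1411849/2308905) - 2524613) = √((2425347/(-219025) - 1411849/2308905) - 2524613) = √((2425347*(-1/219025) - 1411849*1/2308905) - 2524613) = √((-2425347/219025 - 1411849/2308905) - 2524613) = √(-1181825208452/101141583525 - 2524613) = √(-255344538433009277/101141583525) = I*√12753556030407298966318697/2247590745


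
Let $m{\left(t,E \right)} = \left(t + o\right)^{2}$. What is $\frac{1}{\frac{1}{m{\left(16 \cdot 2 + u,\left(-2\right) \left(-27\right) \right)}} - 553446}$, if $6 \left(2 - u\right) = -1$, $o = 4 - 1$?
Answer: $- \frac{49729}{27522316098} \approx -1.8069 \cdot 10^{-6}$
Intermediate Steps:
$o = 3$
$u = \frac{13}{6}$ ($u = 2 - - \frac{1}{6} = 2 + \frac{1}{6} = \frac{13}{6} \approx 2.1667$)
$m{\left(t,E \right)} = \left(3 + t\right)^{2}$ ($m{\left(t,E \right)} = \left(t + 3\right)^{2} = \left(3 + t\right)^{2}$)
$\frac{1}{\frac{1}{m{\left(16 \cdot 2 + u,\left(-2\right) \left(-27\right) \right)}} - 553446} = \frac{1}{\frac{1}{\left(3 + \left(16 \cdot 2 + \frac{13}{6}\right)\right)^{2}} - 553446} = \frac{1}{\frac{1}{\left(3 + \left(32 + \frac{13}{6}\right)\right)^{2}} - 553446} = \frac{1}{\frac{1}{\left(3 + \frac{205}{6}\right)^{2}} - 553446} = \frac{1}{\frac{1}{\left(\frac{223}{6}\right)^{2}} - 553446} = \frac{1}{\frac{1}{\frac{49729}{36}} - 553446} = \frac{1}{\frac{36}{49729} - 553446} = \frac{1}{- \frac{27522316098}{49729}} = - \frac{49729}{27522316098}$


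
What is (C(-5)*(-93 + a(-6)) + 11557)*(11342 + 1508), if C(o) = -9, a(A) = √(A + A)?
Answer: 159262900 - 231300*I*√3 ≈ 1.5926e+8 - 4.0062e+5*I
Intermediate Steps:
a(A) = √2*√A (a(A) = √(2*A) = √2*√A)
(C(-5)*(-93 + a(-6)) + 11557)*(11342 + 1508) = (-9*(-93 + √2*√(-6)) + 11557)*(11342 + 1508) = (-9*(-93 + √2*(I*√6)) + 11557)*12850 = (-9*(-93 + 2*I*√3) + 11557)*12850 = ((837 - 18*I*√3) + 11557)*12850 = (12394 - 18*I*√3)*12850 = 159262900 - 231300*I*√3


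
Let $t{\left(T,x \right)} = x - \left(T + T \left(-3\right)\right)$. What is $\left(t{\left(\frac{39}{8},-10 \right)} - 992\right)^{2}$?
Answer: $\frac{15752961}{16} \approx 9.8456 \cdot 10^{5}$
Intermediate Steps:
$t{\left(T,x \right)} = x + 2 T$ ($t{\left(T,x \right)} = x - \left(T - 3 T\right) = x - - 2 T = x + 2 T$)
$\left(t{\left(\frac{39}{8},-10 \right)} - 992\right)^{2} = \left(\left(-10 + 2 \cdot \frac{39}{8}\right) - 992\right)^{2} = \left(\left(-10 + \frac{39}{4}\right) - 992\right)^{2} = \left(- \frac{1}{4} - 992\right)^{2} = \left(- \frac{3969}{4}\right)^{2} = \frac{15752961}{16}$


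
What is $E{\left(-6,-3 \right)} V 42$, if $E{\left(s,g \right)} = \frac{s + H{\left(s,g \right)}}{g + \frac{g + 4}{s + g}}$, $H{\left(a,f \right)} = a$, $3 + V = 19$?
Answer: $2592$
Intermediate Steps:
$V = 16$ ($V = -3 + 19 = 16$)
$E{\left(s,g \right)} = \frac{2 s}{g + \frac{4 + g}{g + s}}$ ($E{\left(s,g \right)} = \frac{s + s}{g + \frac{g + 4}{s + g}} = \frac{2 s}{g + \frac{4 + g}{g + s}}$)
$E{\left(-6,-3 \right)} V 42 = 2 \left(-6\right) \frac{1}{4 - 3 + \left(-3\right)^{2} - -18} \left(-3 - 6\right) 16 \cdot 42 = 2 \left(-6\right) \frac{1}{4 - 3 + 9 + 18} \left(-9\right) 16 \cdot 42 = 2 \left(-6\right) \frac{1}{28} \left(-9\right) 16 \cdot 42 = \frac{27}{7} \cdot 16 \cdot 42 = \frac{432}{7} \cdot 42 = 2592$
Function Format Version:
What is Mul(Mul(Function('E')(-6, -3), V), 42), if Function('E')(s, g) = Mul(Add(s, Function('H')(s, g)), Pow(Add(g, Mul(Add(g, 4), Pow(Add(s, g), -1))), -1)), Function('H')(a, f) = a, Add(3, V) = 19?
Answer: 2592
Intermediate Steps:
V = 16 (V = Add(-3, 19) = 16)
Function('E')(s, g) = Mul(2, s, Pow(Add(g, Mul(Pow(Add(g, s), -1), Add(4, g))), -1)) (Function('E')(s, g) = Mul(Add(s, s), Pow(Add(g, Mul(Add(g, 4), Pow(Add(s, g), -1))), -1)) = Mul(Mul(2, s), Pow(Add(g, Mul(Add(4, g), Pow(Add(g, s), -1))), -1)) = Mul(Mul(2, s), Pow(Add(g, Mul(Pow(Add(g, s), -1), Add(4, g))), -1)) = Mul(2, s, Pow(Add(g, Mul(Pow(Add(g, s), -1), Add(4, g))), -1)))
Mul(Mul(Function('E')(-6, -3), V), 42) = Mul(Mul(Mul(2, -6, Pow(Add(4, -3, Pow(-3, 2), Mul(-3, -6)), -1), Add(-3, -6)), 16), 42) = Mul(Mul(Mul(2, -6, Pow(Add(4, -3, 9, 18), -1), -9), 16), 42) = Mul(Mul(Mul(2, -6, Pow(28, -1), -9), 16), 42) = Mul(Mul(Mul(2, -6, Rational(1, 28), -9), 16), 42) = Mul(Mul(Rational(27, 7), 16), 42) = Mul(Rational(432, 7), 42) = 2592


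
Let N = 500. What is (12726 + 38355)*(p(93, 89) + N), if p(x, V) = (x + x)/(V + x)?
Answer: 2328936033/91 ≈ 2.5593e+7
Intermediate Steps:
p(x, V) = 2*x/(V + x) (p(x, V) = (2*x)/(V + x) = 2*x/(V + x))
(12726 + 38355)*(p(93, 89) + N) = (12726 + 38355)*(2*93/(89 + 93) + 500) = 51081*(2*93/182 + 500) = 51081*(2*93*(1/182) + 500) = 51081*(93/91 + 500) = 51081*(45593/91) = 2328936033/91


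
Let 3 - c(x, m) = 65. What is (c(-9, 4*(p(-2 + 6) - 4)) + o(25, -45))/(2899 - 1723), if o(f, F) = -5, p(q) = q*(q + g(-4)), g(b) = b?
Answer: -67/1176 ≈ -0.056973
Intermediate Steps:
p(q) = q*(-4 + q) (p(q) = q*(q - 4) = q*(-4 + q))
c(x, m) = -62 (c(x, m) = 3 - 1*65 = 3 - 65 = -62)
(c(-9, 4*(p(-2 + 6) - 4)) + o(25, -45))/(2899 - 1723) = (-62 - 5)/(2899 - 1723) = -67/1176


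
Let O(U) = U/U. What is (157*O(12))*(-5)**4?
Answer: 98125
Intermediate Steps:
O(U) = 1
(157*O(12))*(-5)**4 = (157*1)*(-5)**4 = 157*625 = 98125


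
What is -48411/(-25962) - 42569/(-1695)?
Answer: 395744341/14668530 ≈ 26.979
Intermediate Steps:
-48411/(-25962) - 42569/(-1695) = -48411*(-1/25962) - 42569*(-1/1695) = 16137/8654 + 42569/1695 = 395744341/14668530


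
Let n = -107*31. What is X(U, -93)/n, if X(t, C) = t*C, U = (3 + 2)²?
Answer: 75/107 ≈ 0.70093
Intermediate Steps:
n = -3317
U = 25 (U = 5² = 25)
X(t, C) = C*t
X(U, -93)/n = -93*25/(-3317) = -2325*(-1/3317) = 75/107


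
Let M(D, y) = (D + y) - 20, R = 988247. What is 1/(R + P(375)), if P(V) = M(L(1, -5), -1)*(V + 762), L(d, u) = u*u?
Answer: 1/992795 ≈ 1.0073e-6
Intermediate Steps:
L(d, u) = u**2
M(D, y) = -20 + D + y
P(V) = 3048 + 4*V (P(V) = (-20 + (-5)**2 - 1)*(V + 762) = (-20 + 25 - 1)*(762 + V) = 4*(762 + V) = 3048 + 4*V)
1/(R + P(375)) = 1/(988247 + (3048 + 4*375)) = 1/(988247 + (3048 + 1500)) = 1/(988247 + 4548) = 1/992795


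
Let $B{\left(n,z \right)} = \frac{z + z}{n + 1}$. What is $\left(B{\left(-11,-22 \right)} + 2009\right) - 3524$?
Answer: $- \frac{7553}{5} \approx -1510.6$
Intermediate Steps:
$B{\left(n,z \right)} = \frac{2 z}{1 + n}$
$\left(B{\left(-11,-22 \right)} + 2009\right) - 3524 = \left(2 \left(-22\right) \frac{1}{1 - 11} + 2009\right) - 3524 = \left(2 \left(-22\right) \frac{1}{-10} + 2009\right) - 3524 = \left(2 \left(-22\right) \left(- \frac{1}{10}\right) + 2009\right) - 3524 = \left(\frac{22}{5} + 2009\right) - 3524 = \frac{10067}{5} - 3524 = - \frac{7553}{5}$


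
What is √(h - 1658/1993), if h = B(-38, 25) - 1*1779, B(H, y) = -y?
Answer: 3*I*√796542310/1993 ≈ 42.483*I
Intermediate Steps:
h = -1804 (h = -1*25 - 1*1779 = -25 - 1779 = -1804)
√(h - 1658/1993) = √(-1804 - 1658/1993) = √(-3597030/1993) = 3*I*√796542310/1993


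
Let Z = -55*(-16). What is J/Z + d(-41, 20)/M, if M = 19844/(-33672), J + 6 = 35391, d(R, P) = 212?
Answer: -25362129/79376 ≈ -319.52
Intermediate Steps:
J = 35385 (J = -6 + 35391 = 35385)
M = -4961/8418 (M = 19844*(-1/33672) = -4961/8418 ≈ -0.58933)
Z = 880
J/Z + d(-41, 20)/M = 35385/880 + 212/(-4961/8418) = 35385*(1/880) + 212*(-8418/4961) = 7077/176 - 1784616/4961 = -25362129/79376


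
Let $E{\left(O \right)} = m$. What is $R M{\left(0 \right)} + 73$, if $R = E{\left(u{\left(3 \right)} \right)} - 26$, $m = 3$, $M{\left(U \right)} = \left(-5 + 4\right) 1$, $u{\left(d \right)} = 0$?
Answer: $96$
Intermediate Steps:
$M{\left(U \right)} = -1$ ($M{\left(U \right)} = \left(-1\right) 1 = -1$)
$E{\left(O \right)} = 3$
$R = -23$ ($R = 3 - 26 = -23$)
$R M{\left(0 \right)} + 73 = \left(-23\right) \left(-1\right) + 73 = 23 + 73 = 96$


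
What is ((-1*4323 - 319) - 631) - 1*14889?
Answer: -20162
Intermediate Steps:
((-1*4323 - 319) - 631) - 1*14889 = ((-4323 - 319) - 631) - 14889 = (-4642 - 631) - 14889 = -5273 - 14889 = -20162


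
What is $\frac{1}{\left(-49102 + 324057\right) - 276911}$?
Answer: $- \frac{1}{1956} \approx -0.00051125$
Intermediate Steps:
$\frac{1}{\left(-49102 + 324057\right) - 276911} = \frac{1}{274955 - 276911} = \frac{1}{-1956} = - \frac{1}{1956}$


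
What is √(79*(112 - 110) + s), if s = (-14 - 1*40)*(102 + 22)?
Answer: I*√6538 ≈ 80.858*I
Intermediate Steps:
s = -6696 (s = (-14 - 40)*124 = -54*124 = -6696)
√(79*(112 - 110) + s) = √(79*(112 - 110) - 6696) = √(79*2 - 6696) = √(158 - 6696) = √(-6538) = I*√6538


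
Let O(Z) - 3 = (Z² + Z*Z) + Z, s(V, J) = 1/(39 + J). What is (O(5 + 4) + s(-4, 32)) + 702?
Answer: 62197/71 ≈ 876.01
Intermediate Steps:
O(Z) = 3 + Z + 2*Z² (O(Z) = 3 + ((Z² + Z*Z) + Z) = 3 + ((Z² + Z²) + Z) = 3 + (2*Z² + Z) = 3 + (Z + 2*Z²) = 3 + Z + 2*Z²)
(O(5 + 4) + s(-4, 32)) + 702 = ((3 + (5 + 4) + 2*(5 + 4)²) + 1/(39 + 32)) + 702 = ((3 + 9 + 2*9²) + 1/71) + 702 = ((3 + 9 + 2*81) + 1/71) + 702 = ((3 + 9 + 162) + 1/71) + 702 = (174 + 1/71) + 702 = 12355/71 + 702 = 62197/71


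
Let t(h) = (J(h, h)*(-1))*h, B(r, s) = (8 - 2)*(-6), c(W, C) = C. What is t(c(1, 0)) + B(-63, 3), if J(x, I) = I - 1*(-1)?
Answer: -36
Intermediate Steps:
J(x, I) = 1 + I (J(x, I) = I + 1 = 1 + I)
B(r, s) = -36 (B(r, s) = 6*(-6) = -36)
t(h) = h*(-1 - h) (t(h) = ((1 + h)*(-1))*h = (-1 - h)*h = h*(-1 - h))
t(c(1, 0)) + B(-63, 3) = -1*0*(1 + 0) - 36 = -1*0*1 - 36 = 0 - 36 = -36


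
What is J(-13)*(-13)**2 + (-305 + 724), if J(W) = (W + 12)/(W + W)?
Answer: 851/2 ≈ 425.50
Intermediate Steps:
J(W) = (12 + W)/(2*W) (J(W) = (12 + W)/((2*W)) = (12 + W)*(1/(2*W)) = (12 + W)/(2*W))
J(-13)*(-13)**2 + (-305 + 724) = ((1/2)*(12 - 13)/(-13))*(-13)**2 + (-305 + 724) = ((1/2)*(-1/13)*(-1))*169 + 419 = (1/26)*169 + 419 = 13/2 + 419 = 851/2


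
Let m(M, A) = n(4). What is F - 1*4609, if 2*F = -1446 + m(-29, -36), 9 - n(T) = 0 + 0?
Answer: -10655/2 ≈ -5327.5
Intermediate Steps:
n(T) = 9 (n(T) = 9 - (0 + 0) = 9 - 1*0 = 9 + 0 = 9)
m(M, A) = 9
F = -1437/2 (F = (-1446 + 9)/2 = (½)*(-1437) = -1437/2 ≈ -718.50)
F - 1*4609 = -1437/2 - 1*4609 = -1437/2 - 4609 = -10655/2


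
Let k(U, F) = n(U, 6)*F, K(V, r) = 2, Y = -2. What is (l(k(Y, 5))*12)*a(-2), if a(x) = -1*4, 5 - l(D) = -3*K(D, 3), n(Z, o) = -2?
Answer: -528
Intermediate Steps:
k(U, F) = -2*F
l(D) = 11 (l(D) = 5 - (-3)*2 = 5 - 1*(-6) = 5 + 6 = 11)
a(x) = -4
(l(k(Y, 5))*12)*a(-2) = (11*12)*(-4) = 132*(-4) = -528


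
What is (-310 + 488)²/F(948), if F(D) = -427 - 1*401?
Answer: -7921/207 ≈ -38.266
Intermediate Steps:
F(D) = -828 (F(D) = -427 - 401 = -828)
(-310 + 488)²/F(948) = (-310 + 488)²/(-828) = 178²*(-1/828) = 31684*(-1/828) = -7921/207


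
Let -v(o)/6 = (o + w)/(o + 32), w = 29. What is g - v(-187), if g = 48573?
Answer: 7529763/155 ≈ 48579.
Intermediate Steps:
v(o) = -6*(29 + o)/(32 + o) (v(o) = -6*(o + 29)/(o + 32) = -6*(29 + o)/(32 + o))
g - v(-187) = 48573 - 6*(-29 - 1*(-187))/(32 - 187) = 48573 - 6*(-29 + 187)/(-155) = 48573 - 6*(-1)*158/155 = 48573 - 1*(-948/155) = 48573 + 948/155 = 7529763/155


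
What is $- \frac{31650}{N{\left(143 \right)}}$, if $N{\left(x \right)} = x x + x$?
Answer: $- \frac{5275}{3432} \approx -1.537$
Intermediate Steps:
$N{\left(x \right)} = x + x^{2}$ ($N{\left(x \right)} = x^{2} + x = x + x^{2}$)
$- \frac{31650}{N{\left(143 \right)}} = - \frac{31650}{143 \left(1 + 143\right)} = - \frac{31650}{143 \cdot 144} = - \frac{31650}{20592} = \left(-31650\right) \frac{1}{20592} = - \frac{5275}{3432}$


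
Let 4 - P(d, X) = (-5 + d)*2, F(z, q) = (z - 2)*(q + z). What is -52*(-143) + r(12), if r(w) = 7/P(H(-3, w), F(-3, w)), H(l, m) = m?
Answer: 74353/10 ≈ 7435.3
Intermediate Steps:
F(z, q) = (-2 + z)*(q + z)
P(d, X) = 14 - 2*d (P(d, X) = 4 - (-5 + d)*2 = 4 - (-10 + 2*d) = 4 + (10 - 2*d) = 14 - 2*d)
r(w) = 7/(14 - 2*w)
-52*(-143) + r(12) = -52*(-143) - 7/(-14 + 2*12) = 7436 - 7/(-14 + 24) = 7436 - 7/10 = 74353/10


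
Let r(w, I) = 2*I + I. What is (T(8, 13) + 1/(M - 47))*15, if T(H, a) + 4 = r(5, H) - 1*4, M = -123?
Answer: 8157/34 ≈ 239.91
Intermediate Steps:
r(w, I) = 3*I
T(H, a) = -8 + 3*H (T(H, a) = -4 + (3*H - 1*4) = -4 + (3*H - 4) = -4 + (-4 + 3*H) = -8 + 3*H)
(T(8, 13) + 1/(M - 47))*15 = ((-8 + 3*8) + 1/(-123 - 47))*15 = ((-8 + 24) + 1/(-170))*15 = (16 - 1/170)*15 = (2719/170)*15 = 8157/34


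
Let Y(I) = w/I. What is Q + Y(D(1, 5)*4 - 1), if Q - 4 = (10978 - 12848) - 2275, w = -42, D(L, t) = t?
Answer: -78721/19 ≈ -4143.2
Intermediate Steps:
Q = -4141 (Q = 4 + ((10978 - 12848) - 2275) = 4 + (-1870 - 2275) = 4 - 4145 = -4141)
Y(I) = -42/I
Q + Y(D(1, 5)*4 - 1) = -4141 - 42/(5*4 - 1) = -4141 - 42/(20 - 1) = -4141 - 42/19 = -78721/19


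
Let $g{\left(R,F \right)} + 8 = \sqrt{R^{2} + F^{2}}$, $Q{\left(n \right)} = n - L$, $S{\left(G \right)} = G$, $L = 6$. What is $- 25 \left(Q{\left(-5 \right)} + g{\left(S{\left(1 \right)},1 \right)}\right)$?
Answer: $475 - 25 \sqrt{2} \approx 439.64$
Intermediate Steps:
$Q{\left(n \right)} = -6 + n$ ($Q{\left(n \right)} = n - 6 = -6 + n$)
$g{\left(R,F \right)} = -8 + \sqrt{F^{2} + R^{2}}$ ($g{\left(R,F \right)} = -8 + \sqrt{R^{2} + F^{2}} = -8 + \sqrt{F^{2} + R^{2}}$)
$- 25 \left(Q{\left(-5 \right)} + g{\left(S{\left(1 \right)},1 \right)}\right) = - 25 \left(\left(-6 - 5\right) - \left(8 - \sqrt{1^{2} + 1^{2}}\right)\right) = - 25 \left(-11 - \left(8 - \sqrt{1 + 1}\right)\right) = - 25 \left(-11 - \left(8 - \sqrt{2}\right)\right) = - 25 \left(-19 + \sqrt{2}\right) = 475 - 25 \sqrt{2}$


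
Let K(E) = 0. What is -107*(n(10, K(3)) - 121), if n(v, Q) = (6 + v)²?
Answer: -14445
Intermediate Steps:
-107*(n(10, K(3)) - 121) = -107*((6 + 10)² - 121) = -107*(16² - 121) = -107*(256 - 121) = -107*135 = -14445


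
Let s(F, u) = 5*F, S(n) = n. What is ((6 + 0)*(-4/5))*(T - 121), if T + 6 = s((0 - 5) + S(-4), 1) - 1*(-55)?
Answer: 2808/5 ≈ 561.60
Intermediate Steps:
T = 4 (T = -6 + (5*((0 - 5) - 4) - 1*(-55)) = -6 + (5*(-5 - 4) + 55) = -6 + (5*(-9) + 55) = -6 + (-45 + 55) = -6 + 10 = 4)
((6 + 0)*(-4/5))*(T - 121) = ((6 + 0)*(-4/5))*(4 - 121) = (6*(-4*1/5))*(-117) = (6*(-4/5))*(-117) = -24/5*(-117) = 2808/5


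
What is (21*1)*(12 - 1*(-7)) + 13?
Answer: 412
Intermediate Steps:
(21*1)*(12 - 1*(-7)) + 13 = 21*(12 + 7) + 13 = 21*19 + 13 = 399 + 13 = 412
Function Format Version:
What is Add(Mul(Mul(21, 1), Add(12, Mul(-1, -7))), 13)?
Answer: 412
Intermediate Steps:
Add(Mul(Mul(21, 1), Add(12, Mul(-1, -7))), 13) = Add(Mul(21, Add(12, 7)), 13) = Add(Mul(21, 19), 13) = Add(399, 13) = 412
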